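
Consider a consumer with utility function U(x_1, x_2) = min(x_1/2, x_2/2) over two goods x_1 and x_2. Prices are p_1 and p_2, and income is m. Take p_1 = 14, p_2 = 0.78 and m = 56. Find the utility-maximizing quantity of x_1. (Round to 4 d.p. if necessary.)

With perfect complements, no substitution: consume in ratio x_1:x_2 = 2:2.
Budget: p_1·x_1 + p_2·x_1 = m, so (2·p_1 + 2·p_2)·x_1 = 2·m.
Demand: x_1*(p_1,p_2,m) = 2·m/(2·p_1 + 2·p_2), x_2* = 2·m/(2·p_1 + 2·p_2).
Here 2·14 + 2·0.78 = 29.56, giving x_1* = 3.7889.

x_1* = 3.7889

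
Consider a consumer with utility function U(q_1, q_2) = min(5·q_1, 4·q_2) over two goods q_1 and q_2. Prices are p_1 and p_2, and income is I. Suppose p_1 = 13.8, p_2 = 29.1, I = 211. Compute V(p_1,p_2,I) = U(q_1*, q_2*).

V = 21.0264

Leontief preferences: the optimum is at the kink where q_1/4 = q_2/5, i.e. q_2 = (5/4)·q_1.
Budget: p_1·q_1 + p_2·(5/4)·q_1 = I, so (4·p_1 + 5·p_2)·q_1 = 4·I.
Demand: q_1*(p_1,p_2,I) = 4·I/(4·p_1 + 5·p_2), q_2* = 5·I/(4·p_1 + 5·p_2).
Here 4·13.8 + 5·29.1 = 200.7, giving q_1* = 4.2053 and q_2* = 5.2566.
Utility at the optimum: U(4.2053, 5.2566) = 21.0264.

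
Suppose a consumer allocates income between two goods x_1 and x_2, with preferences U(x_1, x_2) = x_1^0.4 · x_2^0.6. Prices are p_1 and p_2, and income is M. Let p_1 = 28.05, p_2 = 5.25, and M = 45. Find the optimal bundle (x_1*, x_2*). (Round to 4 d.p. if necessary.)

x_1* = 0.6417, x_2* = 5.1429

At p_1=28.05, p_2=5.25, M=45: x_1* = 0.4·45/28.05 = 0.6417, x_2* = 5.1429.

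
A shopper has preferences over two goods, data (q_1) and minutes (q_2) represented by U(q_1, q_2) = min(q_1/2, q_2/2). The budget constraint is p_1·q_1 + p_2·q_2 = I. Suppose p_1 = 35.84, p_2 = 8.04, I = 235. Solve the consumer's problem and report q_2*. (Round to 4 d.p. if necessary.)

q_2* = 5.3555

With perfect complements, no substitution: consume in ratio q_1:q_2 = 2:2.
Budget: p_1·q_1 + p_2·q_1 = I, so (2·p_1 + 2·p_2)·q_1 = 2·I.
Demand: q_1*(p_1,p_2,I) = 2·I/(2·p_1 + 2·p_2), q_2* = 2·I/(2·p_1 + 2·p_2).
Here 2·35.84 + 2·8.04 = 87.76, giving q_2* = 5.3555.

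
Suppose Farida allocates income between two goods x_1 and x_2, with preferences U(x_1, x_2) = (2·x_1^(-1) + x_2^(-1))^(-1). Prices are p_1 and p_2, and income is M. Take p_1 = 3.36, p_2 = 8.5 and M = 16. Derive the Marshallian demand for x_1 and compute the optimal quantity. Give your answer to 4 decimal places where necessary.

Numerically x_2/x_1 = 0.444575, so x_1* = 16/(3.36 + 8.5·0.444575) = 2.2412.

x_1* = 2.2412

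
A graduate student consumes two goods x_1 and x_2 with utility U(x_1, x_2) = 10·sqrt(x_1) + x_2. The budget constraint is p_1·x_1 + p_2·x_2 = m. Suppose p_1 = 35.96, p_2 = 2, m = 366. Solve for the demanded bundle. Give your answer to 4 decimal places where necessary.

x_1* = 0.0773, x_2* = 181.6096

Utility is quasi-linear in x_2; the FOC for x_1 is 5/√x_1 = p_1/p_2.
Solve: √x_1 = 5·p_2/p_1, so x_1*(p_1,p_2) = (5·p_2/p_1)², and x_2* = (m − p_1·x_1*)/p_2.
Plugging in: x_1* = (5·2/35.96)² = 0.0773, x_2* = 181.6096.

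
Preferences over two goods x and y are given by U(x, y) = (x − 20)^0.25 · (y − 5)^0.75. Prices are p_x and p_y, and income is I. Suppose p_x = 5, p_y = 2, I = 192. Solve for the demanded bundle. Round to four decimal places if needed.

Let x' = x−20, y' = y−5. MRS = (1/3)·y'/x' = p_x/p_y.
After buying the subsistence bundle (20, 5), a share 0.25 of the remaining income goes to x: x* = 20 + 0.25·(I − 20p_x − 5p_y)/p_x.
Discretionary income = 192 − 20·5 − 5·2 = 82; x* = 20 + 0.25·82/5 = 24.1; y* = 5 + 0.75·82/2 = 35.75.

x* = 24.1, y* = 35.75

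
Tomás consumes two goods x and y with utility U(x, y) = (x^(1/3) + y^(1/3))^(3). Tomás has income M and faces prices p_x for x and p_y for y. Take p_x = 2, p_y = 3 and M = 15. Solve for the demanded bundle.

x* = 4.1288, y* = 2.2474

MRS = MU_x/MU_y = (y/x)^(2/3). Set equal to p_x/p_y.
Solve for the ratio: y/x = [p_x/p_y]^(1.5).
With the ratio pinned down, the budget gives x* = M/(p_x + p_y·(y/x)) and y* = (y/x)·x*.
Numerically y/x = 0.544331, so x* = 15/(2 + 3·0.544331) = 4.1288 and y* = 0.544331·4.1288 = 2.2474.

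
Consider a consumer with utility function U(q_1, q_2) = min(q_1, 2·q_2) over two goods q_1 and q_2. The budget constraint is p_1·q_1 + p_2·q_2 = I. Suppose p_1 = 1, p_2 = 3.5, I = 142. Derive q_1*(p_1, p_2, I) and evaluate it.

Leontief preferences: the optimum is at the kink where q_1/2 = q_2/1, i.e. q_2 = (1/2)·q_1.
Budget: p_1·q_1 + p_2·(1/2)·q_1 = I, so (2·p_1 + p_2)·q_1 = 2·I.
Demand: q_1*(p_1,p_2,I) = 2·I/(2·p_1 + p_2), q_2* = I/(2·p_1 + p_2).
Here 2·1 + 3.5 = 5.5, giving q_1* = 51.6364.

q_1* = 51.6364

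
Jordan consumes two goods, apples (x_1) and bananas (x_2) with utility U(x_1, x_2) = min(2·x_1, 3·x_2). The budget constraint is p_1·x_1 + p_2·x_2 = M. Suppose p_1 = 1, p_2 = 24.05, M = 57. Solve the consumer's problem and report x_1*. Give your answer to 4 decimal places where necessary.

x_1* = 3.3464

Leontief preferences: the optimum is at the kink where x_1/3 = x_2/2, i.e. x_2 = (2/3)·x_1.
Budget: p_1·x_1 + p_2·(2/3)·x_1 = M, so (3·p_1 + 2·p_2)·x_1 = 3·M.
Demand: x_1*(p_1,p_2,M) = 3·M/(3·p_1 + 2·p_2), x_2* = 2·M/(3·p_1 + 2·p_2).
Here 3·1 + 2·24.05 = 51.1, giving x_1* = 3.3464.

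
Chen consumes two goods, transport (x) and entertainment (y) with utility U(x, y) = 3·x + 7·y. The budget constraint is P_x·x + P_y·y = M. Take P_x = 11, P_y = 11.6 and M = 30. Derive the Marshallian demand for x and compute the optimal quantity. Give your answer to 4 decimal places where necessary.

y gives more utility per dollar, so spend all income on y: y* = M/P_y, x* = 0.
Numerically: x* = 0, y* = 2.5862.

x* = 0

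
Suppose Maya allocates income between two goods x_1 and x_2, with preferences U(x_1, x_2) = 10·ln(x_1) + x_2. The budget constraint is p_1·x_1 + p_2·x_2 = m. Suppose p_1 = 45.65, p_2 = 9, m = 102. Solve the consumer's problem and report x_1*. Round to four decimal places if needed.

MU_x_1 = 10/x_1, MU_x_2 = 1. Tangency: 10/x_1 = p_1/p_2.
So x_1*(p_1,p_2) = 10·p_2/p_1, independent of income; and x_2* = (m − 10·p_2)/p_2.
At the given prices: x_1* = 10·9/45.65 = 1.9715.

x_1* = 1.9715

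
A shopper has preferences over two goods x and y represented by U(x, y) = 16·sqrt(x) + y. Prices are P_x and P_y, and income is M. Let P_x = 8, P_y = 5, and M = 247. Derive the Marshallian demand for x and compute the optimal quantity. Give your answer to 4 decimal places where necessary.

x* = 25

MU_x = 8/√x, MU_y = 1. Tangency: 8/√x = P_x/P_y.
Thus x* = (8·P_y/P_x)² — independent of M — with the rest of income spent on y.
Plugging in: x* = (8·5/8)² = 25.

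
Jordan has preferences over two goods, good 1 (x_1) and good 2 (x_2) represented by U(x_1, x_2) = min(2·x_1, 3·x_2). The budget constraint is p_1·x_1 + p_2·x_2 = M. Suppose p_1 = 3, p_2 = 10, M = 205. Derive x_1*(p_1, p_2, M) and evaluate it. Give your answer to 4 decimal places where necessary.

x_1* = 21.2069

With perfect complements, no substitution: consume in ratio x_1:x_2 = 3:2.
Budget: p_1·x_1 + p_2·(2/3)·x_1 = M, so (3·p_1 + 2·p_2)·x_1 = 3·M.
Demand: x_1*(p_1,p_2,M) = 3·M/(3·p_1 + 2·p_2), x_2* = 2·M/(3·p_1 + 2·p_2).
Here 3·3 + 2·10 = 29, giving x_1* = 21.2069.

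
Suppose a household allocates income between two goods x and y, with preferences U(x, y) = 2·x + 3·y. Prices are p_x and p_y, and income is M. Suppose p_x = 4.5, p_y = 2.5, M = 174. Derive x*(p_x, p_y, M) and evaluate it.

Linear utility — the consumer picks whichever good has higher MU/price: 2/4.5 = 0.4444 vs 3/2.5 = 1.2.
y gives more utility per dollar, so spend all income on y: y* = M/p_y, x* = 0.
Numerically: x* = 0, y* = 69.6.

x* = 0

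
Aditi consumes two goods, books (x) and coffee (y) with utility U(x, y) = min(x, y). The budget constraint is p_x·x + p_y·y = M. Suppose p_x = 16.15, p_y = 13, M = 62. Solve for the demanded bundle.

x* = 2.1269, y* = 2.1269

With perfect complements, no substitution: consume in ratio x:y = 1:1.
Budget: p_x·x + p_y·x = M, so (p_x + p_y)·x = M.
Demand: x*(p_x,p_y,M) = M/(p_x + p_y), y* = M/(p_x + p_y).
Here 16.15 + 13 = 29.15, giving x* = 2.1269 and y* = 2.1269.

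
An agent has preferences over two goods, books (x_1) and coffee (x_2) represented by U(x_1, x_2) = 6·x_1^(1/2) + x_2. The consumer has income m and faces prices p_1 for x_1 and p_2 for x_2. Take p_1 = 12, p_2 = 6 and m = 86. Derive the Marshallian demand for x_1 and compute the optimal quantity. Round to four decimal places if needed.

Plugging in: x_1* = (3·6/12)² = 2.25.

x_1* = 2.25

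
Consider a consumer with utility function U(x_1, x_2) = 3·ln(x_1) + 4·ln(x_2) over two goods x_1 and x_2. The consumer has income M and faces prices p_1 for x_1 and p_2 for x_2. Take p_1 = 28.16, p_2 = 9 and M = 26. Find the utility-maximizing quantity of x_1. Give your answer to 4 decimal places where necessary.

The MRS is (3/4)·x_2/x_1. Set MRS = p_1/p_2.
So 3·p_2·x_2 = 4·p_1·x_1; combined with the budget, a share 3/7 of income goes to x_1.
Demand: x_1*(p_1,p_2,M) = 3/7·M/p_1 and x_2* = 4/7·M/p_2.
At p_1=28.16, p_2=9, M=26: x_1* = 3/7·26/28.16 = 0.3957.

x_1* = 0.3957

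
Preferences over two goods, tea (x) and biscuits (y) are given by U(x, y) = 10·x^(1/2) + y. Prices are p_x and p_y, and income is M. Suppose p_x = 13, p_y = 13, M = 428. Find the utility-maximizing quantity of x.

x* = 25

Set MRS = p_x/p_y: 5·x^(−1/2) = p_x/p_y.
Thus x* = (5·p_y/p_x)² — independent of M — with the rest of income spent on y.
Plugging in: x* = (5·13/13)² = 25.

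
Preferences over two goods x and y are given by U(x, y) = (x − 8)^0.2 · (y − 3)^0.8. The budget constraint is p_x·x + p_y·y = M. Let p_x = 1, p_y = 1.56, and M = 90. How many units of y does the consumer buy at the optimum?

This is Cobb-Douglas in (x−8, y−3): tangency gives 0.2·p_y·(y−3) = 0.8·p_x·(x−8).
After buying the subsistence bundle (8, 3), a share 0.2 of the remaining income goes to x: x* = 8 + 0.2·(M − 8p_x − 3p_y)/p_x.
Discretionary income = 90 − 8·1 − 3·1.56 = 77.32; y* = 3 + 0.8·77.32/1.56 = 42.6513.

y* = 42.6513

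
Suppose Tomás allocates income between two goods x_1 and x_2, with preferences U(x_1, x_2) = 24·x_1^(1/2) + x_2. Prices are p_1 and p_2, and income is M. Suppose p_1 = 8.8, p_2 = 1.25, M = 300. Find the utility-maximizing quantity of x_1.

x_1* = 2.9055

Set MRS = p_1/p_2: 12·x_1^(−1/2) = p_1/p_2.
Solve: √x_1 = 12·p_2/p_1, so x_1*(p_1,p_2) = (12·p_2/p_1)², and x_2* = (M − p_1·x_1*)/p_2.
Plugging in: x_1* = (12·1.25/8.8)² = 2.9055.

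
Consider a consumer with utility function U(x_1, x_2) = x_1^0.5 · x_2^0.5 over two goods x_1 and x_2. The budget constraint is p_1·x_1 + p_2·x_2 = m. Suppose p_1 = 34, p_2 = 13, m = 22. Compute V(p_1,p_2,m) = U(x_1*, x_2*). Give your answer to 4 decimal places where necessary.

Tangency: MRS = x_2/x_1 = p_1/p_2.
So 0.5·p_2·x_2 = 0.5·p_1·x_1; combined with the budget, a share 0.5 of income goes to x_1.
Demand: x_1*(p_1,p_2,m) = 0.5·m/p_1 and x_2* = 0.5·m/p_2.
At p_1=34, p_2=13, m=22: x_1* = 0.5·22/34 = 0.3235, x_2* = 0.8462.
Utility at the optimum: U(0.3235, 0.8462) = 0.5232.

V = 0.5232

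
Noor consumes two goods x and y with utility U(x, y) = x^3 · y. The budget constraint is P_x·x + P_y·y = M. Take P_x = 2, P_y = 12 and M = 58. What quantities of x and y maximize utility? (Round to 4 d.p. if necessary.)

x* = 21.75, y* = 1.2083

The MRS is 3·y/x. Set MRS = P_x/P_y.
Rearranging, P_y·y = (1/3)·P_x·x. Substituting into the budget gives P_x·x·(1 + (1/3)) = M.
Demand: x*(P_x,P_y,M) = 0.75·M/P_x and y* = 0.25·M/P_y.
At P_x=2, P_y=12, M=58: x* = 0.75·58/2 = 21.75, y* = 1.2083.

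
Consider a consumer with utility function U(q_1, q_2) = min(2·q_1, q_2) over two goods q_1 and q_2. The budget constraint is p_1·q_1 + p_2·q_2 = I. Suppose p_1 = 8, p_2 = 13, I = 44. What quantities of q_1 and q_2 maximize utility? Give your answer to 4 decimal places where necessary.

q_1* = 1.2941, q_2* = 2.5882

With perfect complements, no substitution: consume in ratio q_1:q_2 = 1:2.
Budget: p_1·q_1 + p_2·2·q_1 = I, so (p_1 + 2·p_2)·q_1 = I.
Demand: q_1*(p_1,p_2,I) = I/(p_1 + 2·p_2), q_2* = 2·I/(p_1 + 2·p_2).
Here 8 + 2·13 = 34, giving q_1* = 1.2941 and q_2* = 2.5882.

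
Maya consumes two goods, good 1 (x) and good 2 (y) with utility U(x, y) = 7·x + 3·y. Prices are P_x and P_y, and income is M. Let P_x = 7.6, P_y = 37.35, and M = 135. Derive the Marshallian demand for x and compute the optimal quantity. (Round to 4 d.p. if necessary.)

x* = 17.7632

Linear utility — the consumer picks whichever good has higher MU/price: 7/7.6 = 0.9211 vs 3/37.35 = 0.0803.
x gives more utility per dollar, so spend all income on x: x* = M/P_x, y* = 0.
Numerically: x* = 17.7632, y* = 0.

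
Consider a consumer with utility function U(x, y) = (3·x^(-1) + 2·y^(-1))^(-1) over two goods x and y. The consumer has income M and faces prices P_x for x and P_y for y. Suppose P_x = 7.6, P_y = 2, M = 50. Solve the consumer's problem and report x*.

MU_x ∝ 3·x^(-2), MU_y ∝ 2·y^(-2), so MRS = (3/2)·(y/x)^(2) = P_x/P_y.
Solve for the ratio: y/x = [(2/3)·P_x/P_y]^(0.5).
Substitute y = (y/x)·x into the budget: x* = M/(P_x + P_y·(y/x)).
Numerically y/x = 1.591645, so x* = 50/(7.6 + 2·1.591645) = 4.6368.

x* = 4.6368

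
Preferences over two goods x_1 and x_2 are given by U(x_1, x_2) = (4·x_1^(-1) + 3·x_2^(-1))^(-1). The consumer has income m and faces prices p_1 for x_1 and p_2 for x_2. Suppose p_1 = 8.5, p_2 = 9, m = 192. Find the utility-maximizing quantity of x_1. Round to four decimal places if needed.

x_1* = 11.9443

With the ratio pinned down, the budget gives x_1* = m/(p_1 + p_2·(x_2/x_1)) and x_2* = (x_2/x_1)·x_1*.
Numerically x_2/x_1 = 0.841625, so x_1* = 192/(8.5 + 9·0.841625) = 11.9443.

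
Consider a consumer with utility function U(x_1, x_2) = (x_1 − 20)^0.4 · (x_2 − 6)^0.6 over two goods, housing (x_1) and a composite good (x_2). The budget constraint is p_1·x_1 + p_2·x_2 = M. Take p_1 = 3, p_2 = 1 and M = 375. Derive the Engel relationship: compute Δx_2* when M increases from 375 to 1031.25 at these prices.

Δx_2* = 393.75

This is Cobb-Douglas in (x_1−20, x_2−6): tangency gives 0.4·p_2·(x_2−6) = 0.6·p_1·(x_1−20).
After buying the subsistence bundle (20, 6), a share 0.4 of the remaining income goes to x_1: x_1* = 20 + 0.4·(M − 20p_1 − 6p_2)/p_1.
Discretionary income = 375 − 20·3 − 6·1 = 309; x_2* = 6 + 0.6·309/1 = 191.4.
At M' = 1031.25: x_2* = 585.15. Change: 585.15 − 191.4 = 393.75.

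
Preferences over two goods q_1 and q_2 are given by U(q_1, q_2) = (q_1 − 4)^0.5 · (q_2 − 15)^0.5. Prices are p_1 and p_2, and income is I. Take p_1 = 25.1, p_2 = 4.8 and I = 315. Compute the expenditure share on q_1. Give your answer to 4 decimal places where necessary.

share on q_1 = 0.5451

Substituting into the budget: q_1* = 4 + 0.5·(I − 4·p_1 − 15·p_2)/p_1, and q_2* = 15 + 0.5·(…)/p_2.
Discretionary income = 315 − 4·25.1 − 15·4.8 = 142.6; q_1* = 4 + 0.5·142.6/25.1 = 6.8406; q_2* = 15 + 0.5·142.6/4.8 = 29.8542.
Expenditure on q_1: 25.1·6.8406 = 171.7; share = 0.5451.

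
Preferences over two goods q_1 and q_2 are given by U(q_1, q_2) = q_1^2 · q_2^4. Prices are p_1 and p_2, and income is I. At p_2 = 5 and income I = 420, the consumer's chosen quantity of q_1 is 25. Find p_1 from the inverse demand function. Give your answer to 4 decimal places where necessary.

The MRS is (1/2)·q_2/q_1. Set MRS = p_1/p_2.
Rearranging, p_2·q_2 = 2·p_1·q_1. Substituting into the budget gives p_1·q_1·(1 + 2) = I.
Demand: q_1*(p_1,p_2,I) = 1/3·I/p_1 and q_2* = 2/3·I/p_2.
Set q_1* = 25 in the demand function and solve for p_1: p_1 = 5.6.

p_1 = 5.6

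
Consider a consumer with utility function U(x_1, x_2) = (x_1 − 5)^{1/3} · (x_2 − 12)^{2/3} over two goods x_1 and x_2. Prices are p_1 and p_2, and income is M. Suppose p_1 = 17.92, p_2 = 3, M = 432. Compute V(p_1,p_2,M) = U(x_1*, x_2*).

V = 29.7848

This is Cobb-Douglas in (x_1−5, x_2−12): tangency gives 1/3·p_2·(x_2−12) = 2/3·p_1·(x_1−5).
Substituting into the budget: x_1* = 5 + 1/3·(M − 5·p_1 − 12·p_2)/p_1, and x_2* = 12 + 2/3·(…)/p_2.
Discretionary income = 432 − 5·17.92 − 12·3 = 306.4; x_1* = 5 + 1/3·306.4/17.92 = 10.6994; x_2* = 12 + 2/3·306.4/3 = 80.0889.
Utility at the optimum: U(10.6994, 80.0889) = 29.7848.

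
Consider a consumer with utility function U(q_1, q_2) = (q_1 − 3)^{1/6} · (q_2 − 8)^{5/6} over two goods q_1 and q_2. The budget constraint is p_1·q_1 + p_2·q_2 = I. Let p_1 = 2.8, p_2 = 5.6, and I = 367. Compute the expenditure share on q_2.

share on q_2 = 0.8346

After buying the subsistence bundle (3, 8), a share 1/6 of the remaining income goes to q_1: q_1* = 3 + 1/6·(I − 3p_1 − 8p_2)/p_1.
Discretionary income = 367 − 3·2.8 − 8·5.6 = 313.8; q_1* = 3 + 1/6·313.8/2.8 = 21.6786; q_2* = 8 + 5/6·313.8/5.6 = 54.6964.
Expenditure on q_2: 5.6·54.6964 = 306.3; share = 0.8346.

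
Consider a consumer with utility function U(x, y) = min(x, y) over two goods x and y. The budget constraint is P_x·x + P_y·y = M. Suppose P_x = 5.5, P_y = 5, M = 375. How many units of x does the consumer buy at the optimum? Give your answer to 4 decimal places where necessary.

Demand: x*(P_x,P_y,M) = M/(P_x + P_y), y* = M/(P_x + P_y).
Here 5.5 + 5 = 10.5, giving x* = 35.7143.

x* = 35.7143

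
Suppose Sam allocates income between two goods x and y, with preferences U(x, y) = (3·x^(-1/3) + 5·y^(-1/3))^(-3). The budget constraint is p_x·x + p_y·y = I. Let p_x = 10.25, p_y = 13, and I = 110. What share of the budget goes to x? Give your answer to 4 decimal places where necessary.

MU_x ∝ 3·x^(-4/3), MU_y ∝ 5·y^(-4/3), so MRS = (3/5)·(y/x)^(4/3) = p_x/p_y.
Hence y/x = ((5/3)·p_x/p_y)^(1/(4/3)), i.e. raised to the 0.75 power.
With the ratio pinned down, the budget gives x* = I/(p_x + p_y·(y/x)) and y* = (y/x)·x*.
Numerically y/x = 1.22736, so x* = 110/(10.25 + 13·1.22736) = 4.1976 and y* = 1.22736·4.1976 = 5.1519.
Expenditure on x: 10.25·4.1976 = 43.025; share = 0.3911.

share on x = 0.3911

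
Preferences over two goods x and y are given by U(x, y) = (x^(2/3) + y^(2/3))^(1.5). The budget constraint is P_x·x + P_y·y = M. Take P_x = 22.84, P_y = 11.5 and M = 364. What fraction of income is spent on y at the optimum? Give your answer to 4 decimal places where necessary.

From the CES first-order condition, (y/x)^(1/3) = P_x/P_y.
Solve for the ratio: y/x = [P_x/P_y]^(3).
Substitute y = (y/x)·x into the budget: x* = M/(P_x + P_y·(y/x)).
Numerically y/x = 7.834202, so x* = 364/(22.84 + 11.5·7.834202) = 3.2231 and y* = 7.834202·3.2231 = 25.2507.
Expenditure on y: 11.5·25.2507 = 290.3835; share = 0.7978.

share on y = 0.7978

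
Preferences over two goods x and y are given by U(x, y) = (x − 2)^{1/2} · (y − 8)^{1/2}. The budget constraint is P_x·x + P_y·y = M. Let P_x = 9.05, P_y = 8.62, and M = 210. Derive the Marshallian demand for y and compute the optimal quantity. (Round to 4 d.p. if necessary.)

y* = 15.1311

MRS = (y−8)/(x−2). Tangency with P_x/P_y gives y−8 = (P_x/P_y)·(x−2).
Substituting into the budget: x* = 2 + 0.5·(M − 2·P_x − 8·P_y)/P_x, and y* = 8 + 0.5·(…)/P_y.
Discretionary income = 210 − 2·9.05 − 8·8.62 = 122.94; y* = 8 + 0.5·122.94/8.62 = 15.1311.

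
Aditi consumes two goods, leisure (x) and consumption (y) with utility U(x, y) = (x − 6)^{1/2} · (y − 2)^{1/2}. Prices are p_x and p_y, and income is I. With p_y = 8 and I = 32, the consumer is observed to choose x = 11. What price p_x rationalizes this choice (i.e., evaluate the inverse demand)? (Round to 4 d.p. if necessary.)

MRS = (y−2)/(x−6). Tangency with p_x/p_y gives y−2 = (p_x/p_y)·(x−6).
After buying the subsistence bundle (6, 2), a share 0.5 of the remaining income goes to x: x* = 6 + 0.5·(I − 6p_x − 2p_y)/p_x.
Set x* = 11 in the demand function and solve for p_x: p_x = 1.

p_x = 1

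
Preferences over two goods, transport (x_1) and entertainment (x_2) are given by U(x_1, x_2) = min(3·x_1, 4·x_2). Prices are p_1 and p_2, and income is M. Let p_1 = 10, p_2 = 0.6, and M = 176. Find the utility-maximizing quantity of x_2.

Leontief preferences: the optimum is at the kink where x_1/4 = x_2/3, i.e. x_2 = (3/4)·x_1.
Budget: p_1·x_1 + p_2·(3/4)·x_1 = M, so (4·p_1 + 3·p_2)·x_1 = 4·M.
Demand: x_1*(p_1,p_2,M) = 4·M/(4·p_1 + 3·p_2), x_2* = 3·M/(4·p_1 + 3·p_2).
Here 4·10 + 3·0.6 = 41.8, giving x_2* = 12.6316.

x_2* = 12.6316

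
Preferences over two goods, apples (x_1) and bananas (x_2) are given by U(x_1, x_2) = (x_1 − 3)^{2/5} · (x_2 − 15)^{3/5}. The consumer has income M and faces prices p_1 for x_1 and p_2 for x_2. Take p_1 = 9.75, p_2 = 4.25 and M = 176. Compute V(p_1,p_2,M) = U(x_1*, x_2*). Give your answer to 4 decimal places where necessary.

V = 7.1476

After buying the subsistence bundle (3, 15), a share 0.4 of the remaining income goes to x_1: x_1* = 3 + 0.4·(M − 3p_1 − 15p_2)/p_1.
Discretionary income = 176 − 3·9.75 − 15·4.25 = 83; x_1* = 3 + 0.4·83/9.75 = 6.4051; x_2* = 15 + 0.6·83/4.25 = 26.7176.
Utility at the optimum: U(6.4051, 26.7176) = 7.1476.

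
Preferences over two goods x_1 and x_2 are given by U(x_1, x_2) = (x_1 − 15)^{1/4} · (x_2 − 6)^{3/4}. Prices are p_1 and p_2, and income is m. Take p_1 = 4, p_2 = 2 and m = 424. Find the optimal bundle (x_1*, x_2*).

x_1* = 37, x_2* = 138

Substituting into the budget: x_1* = 15 + 0.25·(m − 15·p_1 − 6·p_2)/p_1, and x_2* = 6 + 0.75·(…)/p_2.
Discretionary income = 424 − 15·4 − 6·2 = 352; x_1* = 15 + 0.25·352/4 = 37; x_2* = 6 + 0.75·352/2 = 138.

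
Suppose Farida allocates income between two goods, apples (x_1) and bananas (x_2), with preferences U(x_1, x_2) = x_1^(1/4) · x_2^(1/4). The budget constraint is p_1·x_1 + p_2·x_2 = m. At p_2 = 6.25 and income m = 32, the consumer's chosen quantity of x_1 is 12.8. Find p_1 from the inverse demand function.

p_1 = 1.25

MU_x_1/MU_x_2 = (0.25·x_2)/(0.25·x_1); tangency sets this equal to p_1/p_2.
So 0.25·p_2·x_2 = 0.25·p_1·x_1; combined with the budget, a share 0.5 of income goes to x_1.
Demand: x_1*(p_1,p_2,m) = 0.5·m/p_1 and x_2* = 0.5·m/p_2.
Set x_1* = 12.8 in the demand function and solve for p_1: p_1 = 1.25.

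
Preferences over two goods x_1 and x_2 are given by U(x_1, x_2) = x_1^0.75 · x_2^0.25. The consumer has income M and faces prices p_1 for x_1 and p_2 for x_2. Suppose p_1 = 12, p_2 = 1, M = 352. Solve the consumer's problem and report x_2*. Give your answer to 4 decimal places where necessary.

Tangency: MRS = 3·x_2/x_1 = p_1/p_2.
So 0.75·p_2·x_2 = 0.25·p_1·x_1; combined with the budget, a share 0.75 of income goes to x_1.
Demand: x_1*(p_1,p_2,M) = 0.75·M/p_1 and x_2* = 0.25·M/p_2.
At p_1=12, p_2=1, M=352: x_2* = 0.25·352/1 = 88.

x_2* = 88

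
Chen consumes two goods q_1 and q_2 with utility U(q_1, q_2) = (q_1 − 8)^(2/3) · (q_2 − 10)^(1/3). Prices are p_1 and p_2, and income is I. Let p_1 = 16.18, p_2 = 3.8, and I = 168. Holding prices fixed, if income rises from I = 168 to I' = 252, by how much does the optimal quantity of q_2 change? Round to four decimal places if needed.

Δq_2* = 7.3684

MRS = 2·(q_2−10)/(q_1−8). Tangency with p_1/p_2 gives q_2−10 = (1/2)·(p_1/p_2)·(q_1−8).
Substituting into the budget: q_1* = 8 + 2/3·(I − 8·p_1 − 10·p_2)/p_1, and q_2* = 10 + 1/3·(…)/p_2.
Discretionary income = 168 − 8·16.18 − 10·3.8 = 0.56; q_2* = 10 + 1/3·0.56/3.8 = 10.0491.
At I' = 252: q_2* = 17.4175. Change: 17.4175 − 10.0491 = 7.3684.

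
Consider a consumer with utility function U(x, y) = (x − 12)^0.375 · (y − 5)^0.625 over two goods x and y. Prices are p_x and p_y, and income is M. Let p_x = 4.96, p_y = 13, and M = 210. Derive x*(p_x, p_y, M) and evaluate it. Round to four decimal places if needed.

Let x' = x−12, y' = y−5. MRS = (3/5)·y'/x' = p_x/p_y.
Substituting into the budget: x* = 12 + 0.375·(M − 12·p_x − 5·p_y)/p_x, and y* = 5 + 0.625·(…)/p_y.
Discretionary income = 210 − 12·4.96 − 5·13 = 85.48; x* = 12 + 0.375·85.48/4.96 = 18.4627.

x* = 18.4627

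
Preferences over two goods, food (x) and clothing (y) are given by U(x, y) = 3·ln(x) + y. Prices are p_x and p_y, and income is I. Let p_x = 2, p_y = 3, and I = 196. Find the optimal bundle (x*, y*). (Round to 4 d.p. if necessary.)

So x*(p_x,p_y) = 3·p_y/p_x, independent of income; and y* = (I − 3·p_y)/p_y.
At the given prices: x* = 3·3/2 = 4.5, and y* = 62.3333.

x* = 4.5, y* = 62.3333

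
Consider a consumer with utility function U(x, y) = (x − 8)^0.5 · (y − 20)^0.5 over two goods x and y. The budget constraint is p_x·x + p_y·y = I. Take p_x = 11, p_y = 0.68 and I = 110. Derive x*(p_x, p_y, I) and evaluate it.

x* = 8.3818

MRS = (y−20)/(x−8). Tangency with p_x/p_y gives y−20 = (p_x/p_y)·(x−8).
After buying the subsistence bundle (8, 20), a share 0.5 of the remaining income goes to x: x* = 8 + 0.5·(I − 8p_x − 20p_y)/p_x.
Discretionary income = 110 − 8·11 − 20·0.68 = 8.4; x* = 8 + 0.5·8.4/11 = 8.3818.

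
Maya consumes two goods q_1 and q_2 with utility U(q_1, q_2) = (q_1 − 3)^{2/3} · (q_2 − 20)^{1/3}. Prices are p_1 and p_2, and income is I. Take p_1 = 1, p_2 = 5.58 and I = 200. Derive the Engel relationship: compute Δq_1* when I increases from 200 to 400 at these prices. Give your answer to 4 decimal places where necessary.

Δq_1* = 133.3333

After buying the subsistence bundle (3, 20), a share 2/3 of the remaining income goes to q_1: q_1* = 3 + 2/3·(I − 3p_1 − 20p_2)/p_1.
Discretionary income = 200 − 3·1 − 20·5.58 = 85.4; q_1* = 3 + 2/3·85.4/1 = 59.9333.
At I' = 400: q_1* = 193.2667. Change: 193.2667 − 59.9333 = 133.3333.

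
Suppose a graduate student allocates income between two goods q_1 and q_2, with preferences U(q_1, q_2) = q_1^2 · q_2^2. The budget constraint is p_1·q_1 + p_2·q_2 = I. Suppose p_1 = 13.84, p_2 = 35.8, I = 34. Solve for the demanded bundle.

q_1* = 1.2283, q_2* = 0.4749

The MRS is q_2/q_1. Set MRS = p_1/p_2.
Rearranging, p_2·q_2 = p_1·q_1. Substituting into the budget gives p_1·q_1·(1 + 1) = I.
Demand: q_1*(p_1,p_2,I) = 0.5·I/p_1 and q_2* = 0.5·I/p_2.
At p_1=13.84, p_2=35.8, I=34: q_1* = 0.5·34/13.84 = 1.2283, q_2* = 0.4749.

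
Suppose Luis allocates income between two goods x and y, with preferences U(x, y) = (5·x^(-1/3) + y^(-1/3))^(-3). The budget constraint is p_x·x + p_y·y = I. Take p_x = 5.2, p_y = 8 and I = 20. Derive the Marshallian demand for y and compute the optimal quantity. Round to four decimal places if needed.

y* = 0.6246

From the CES first-order condition, 5·(y/x)^(4/3) = p_x/p_y.
Hence y/x = ((1/5)·p_x/p_y)^(1/(4/3)), i.e. raised to the 0.75 power.
With the ratio pinned down, the budget gives x* = I/(p_x + p_y·(y/x)) and y* = (y/x)·x*.
Numerically y/x = 0.2165, so x* = 20/(5.2 + 8·0.2165) = 2.8852 and y* = 0.2165·2.8852 = 0.6246.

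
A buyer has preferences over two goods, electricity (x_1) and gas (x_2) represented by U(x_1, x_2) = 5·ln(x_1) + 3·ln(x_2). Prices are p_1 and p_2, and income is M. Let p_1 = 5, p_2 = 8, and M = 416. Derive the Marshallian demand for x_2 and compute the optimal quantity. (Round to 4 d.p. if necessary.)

x_2* = 19.5

MU_x_1/MU_x_2 = (5·x_2)/(3·x_1); tangency sets this equal to p_1/p_2.
Rearranging, p_2·x_2 = (3/5)·p_1·x_1. Substituting into the budget gives p_1·x_1·(1 + (3/5)) = M.
Demand: x_1*(p_1,p_2,M) = 0.625·M/p_1 and x_2* = 0.375·M/p_2.
At p_1=5, p_2=8, M=416: x_2* = 0.375·416/8 = 19.5.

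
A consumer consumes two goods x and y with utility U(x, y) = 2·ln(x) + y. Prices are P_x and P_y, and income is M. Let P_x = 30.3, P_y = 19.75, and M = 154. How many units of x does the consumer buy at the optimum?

x* = 1.3036

MU_x = 2/x, MU_y = 1. Tangency: 2/x = P_x/P_y.
So x*(P_x,P_y) = 2·P_y/P_x, independent of income; and y* = (M − 2·P_y)/P_y.
At the given prices: x* = 2·19.75/30.3 = 1.3036.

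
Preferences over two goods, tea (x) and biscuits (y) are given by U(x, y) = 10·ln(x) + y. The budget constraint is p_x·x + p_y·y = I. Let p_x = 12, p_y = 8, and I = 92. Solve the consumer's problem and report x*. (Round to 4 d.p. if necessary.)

x* = 6.6667

So x*(p_x,p_y) = 10·p_y/p_x, independent of income; and y* = (I − 10·p_y)/p_y.
At the given prices: x* = 10·8/12 = 6.6667.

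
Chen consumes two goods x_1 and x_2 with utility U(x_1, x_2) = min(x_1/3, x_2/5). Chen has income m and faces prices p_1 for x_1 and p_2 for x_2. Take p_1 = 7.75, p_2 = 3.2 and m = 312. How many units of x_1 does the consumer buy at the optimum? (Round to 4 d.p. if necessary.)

x_1* = 23.8471

With perfect complements, no substitution: consume in ratio x_1:x_2 = 3:5.
Budget: p_1·x_1 + p_2·(5/3)·x_1 = m, so (3·p_1 + 5·p_2)·x_1 = 3·m.
Demand: x_1*(p_1,p_2,m) = 3·m/(3·p_1 + 5·p_2), x_2* = 5·m/(3·p_1 + 5·p_2).
Here 3·7.75 + 5·3.2 = 39.25, giving x_1* = 23.8471.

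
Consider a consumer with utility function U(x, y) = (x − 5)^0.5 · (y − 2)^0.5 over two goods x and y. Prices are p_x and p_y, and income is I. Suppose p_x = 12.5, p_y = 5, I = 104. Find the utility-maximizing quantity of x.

MRS = (y−2)/(x−5). Tangency with p_x/p_y gives y−2 = (p_x/p_y)·(x−5).
Substituting into the budget: x* = 5 + 0.5·(I − 5·p_x − 2·p_y)/p_x, and y* = 2 + 0.5·(…)/p_y.
Discretionary income = 104 − 5·12.5 − 2·5 = 31.5; x* = 5 + 0.5·31.5/12.5 = 6.26.

x* = 6.26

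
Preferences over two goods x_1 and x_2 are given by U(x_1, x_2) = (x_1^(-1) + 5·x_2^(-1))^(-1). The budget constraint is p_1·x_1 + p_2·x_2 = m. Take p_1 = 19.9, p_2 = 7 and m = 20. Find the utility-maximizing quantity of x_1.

x_1* = 0.432

With the ratio pinned down, the budget gives x_1* = m/(p_1 + p_2·(x_2/x_1)) and x_2* = (x_2/x_1)·x_1*.
Numerically x_2/x_1 = 3.770184, so x_1* = 20/(19.9 + 7·3.770184) = 0.432.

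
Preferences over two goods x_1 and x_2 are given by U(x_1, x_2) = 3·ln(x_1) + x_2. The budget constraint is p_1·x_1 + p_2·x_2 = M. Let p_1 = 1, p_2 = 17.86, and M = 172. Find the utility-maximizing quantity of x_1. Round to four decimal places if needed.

At the given prices: x_1* = 3·17.86/1 = 53.58.

x_1* = 53.58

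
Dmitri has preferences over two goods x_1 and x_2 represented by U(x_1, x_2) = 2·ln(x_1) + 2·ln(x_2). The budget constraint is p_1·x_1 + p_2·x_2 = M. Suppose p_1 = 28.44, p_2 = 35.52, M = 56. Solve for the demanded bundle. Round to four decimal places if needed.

The MRS is x_2/x_1. Set MRS = p_1/p_2.
Rearranging, p_2·x_2 = p_1·x_1. Substituting into the budget gives p_1·x_1·(1 + 1) = M.
Demand: x_1*(p_1,p_2,M) = 0.5·M/p_1 and x_2* = 0.5·M/p_2.
At p_1=28.44, p_2=35.52, M=56: x_1* = 0.5·56/28.44 = 0.9845, x_2* = 0.7883.

x_1* = 0.9845, x_2* = 0.7883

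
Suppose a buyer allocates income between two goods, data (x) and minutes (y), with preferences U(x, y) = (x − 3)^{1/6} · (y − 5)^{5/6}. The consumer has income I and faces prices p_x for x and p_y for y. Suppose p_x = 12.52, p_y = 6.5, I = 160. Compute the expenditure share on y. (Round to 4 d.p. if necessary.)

MRS = (1/5)·(y−5)/(x−3). Tangency with p_x/p_y gives y−5 = 5·(p_x/p_y)·(x−3).
After buying the subsistence bundle (3, 5), a share 1/6 of the remaining income goes to x: x* = 3 + 1/6·(I − 3p_x − 5p_y)/p_x.
Discretionary income = 160 − 3·12.52 − 5·6.5 = 89.94; x* = 3 + 1/6·89.94/12.52 = 4.1973; y* = 5 + 5/6·89.94/6.5 = 16.5308.
Expenditure on y: 6.5·16.5308 = 107.45; share = 0.6716.

share on y = 0.6716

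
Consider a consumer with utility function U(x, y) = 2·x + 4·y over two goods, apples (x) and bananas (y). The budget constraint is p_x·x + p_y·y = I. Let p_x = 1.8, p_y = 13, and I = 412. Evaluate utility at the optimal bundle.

Perfect substitutes: compare marginal utility per dollar. 2/p_x vs 4/p_y → 1.1111 vs 0.3077.
x gives more utility per dollar, so spend all income on x: x* = I/p_x, y* = 0.
Numerically: x* = 228.8889, y* = 0.
Utility at the optimum: U(228.8889, 0) = 457.7778.

V = 457.7778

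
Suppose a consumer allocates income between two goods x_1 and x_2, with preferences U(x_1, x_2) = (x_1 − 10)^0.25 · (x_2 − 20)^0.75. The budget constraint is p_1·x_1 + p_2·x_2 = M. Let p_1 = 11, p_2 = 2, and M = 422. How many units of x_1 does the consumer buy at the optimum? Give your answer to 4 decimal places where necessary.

x_1* = 16.1818

This is Cobb-Douglas in (x_1−10, x_2−20): tangency gives 0.25·p_2·(x_2−20) = 0.75·p_1·(x_1−10).
After buying the subsistence bundle (10, 20), a share 0.25 of the remaining income goes to x_1: x_1* = 10 + 0.25·(M − 10p_1 − 20p_2)/p_1.
Discretionary income = 422 − 10·11 − 20·2 = 272; x_1* = 10 + 0.25·272/11 = 16.1818.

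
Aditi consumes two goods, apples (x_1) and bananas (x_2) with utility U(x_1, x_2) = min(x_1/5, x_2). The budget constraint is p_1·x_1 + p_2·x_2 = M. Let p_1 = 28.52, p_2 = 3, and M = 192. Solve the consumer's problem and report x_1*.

Here 5·28.52 + 3 = 145.6, giving x_1* = 6.5934.

x_1* = 6.5934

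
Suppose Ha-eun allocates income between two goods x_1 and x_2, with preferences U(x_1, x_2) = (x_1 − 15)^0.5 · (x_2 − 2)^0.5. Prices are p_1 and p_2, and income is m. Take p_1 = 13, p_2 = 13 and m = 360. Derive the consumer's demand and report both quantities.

MRS = (x_2−2)/(x_1−15). Tangency with p_1/p_2 gives x_2−2 = (p_1/p_2)·(x_1−15).
After buying the subsistence bundle (15, 2), a share 0.5 of the remaining income goes to x_1: x_1* = 15 + 0.5·(m − 15p_1 − 2p_2)/p_1.
Discretionary income = 360 − 15·13 − 2·13 = 139; x_1* = 15 + 0.5·139/13 = 20.3462; x_2* = 2 + 0.5·139/13 = 7.3462.

x_1* = 20.3462, x_2* = 7.3462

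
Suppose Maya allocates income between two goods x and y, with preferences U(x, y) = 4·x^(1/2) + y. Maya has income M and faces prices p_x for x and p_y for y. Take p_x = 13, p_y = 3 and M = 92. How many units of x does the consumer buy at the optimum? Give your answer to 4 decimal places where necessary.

Plugging in: x* = (2·3/13)² = 0.213.

x* = 0.213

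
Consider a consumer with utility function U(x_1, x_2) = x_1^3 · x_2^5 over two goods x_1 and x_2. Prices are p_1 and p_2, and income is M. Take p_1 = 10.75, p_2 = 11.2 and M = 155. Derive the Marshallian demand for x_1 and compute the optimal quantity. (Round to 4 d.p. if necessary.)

MU_x_1/MU_x_2 = (3·x_2)/(5·x_1); tangency sets this equal to p_1/p_2.
So 3·p_2·x_2 = 5·p_1·x_1; combined with the budget, a share 0.375 of income goes to x_1.
Demand: x_1*(p_1,p_2,M) = 0.375·M/p_1 and x_2* = 0.625·M/p_2.
At p_1=10.75, p_2=11.2, M=155: x_1* = 0.375·155/10.75 = 5.407.

x_1* = 5.407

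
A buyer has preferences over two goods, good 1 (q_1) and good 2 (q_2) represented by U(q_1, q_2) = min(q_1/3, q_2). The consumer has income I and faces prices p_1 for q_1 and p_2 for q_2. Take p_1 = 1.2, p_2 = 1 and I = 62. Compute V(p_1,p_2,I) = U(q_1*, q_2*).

V = 13.4783

Here 3·1.2 + 1 = 4.6, giving q_1* = 40.4348 and q_2* = 13.4783.
Utility at the optimum: U(40.4348, 13.4783) = 13.4783.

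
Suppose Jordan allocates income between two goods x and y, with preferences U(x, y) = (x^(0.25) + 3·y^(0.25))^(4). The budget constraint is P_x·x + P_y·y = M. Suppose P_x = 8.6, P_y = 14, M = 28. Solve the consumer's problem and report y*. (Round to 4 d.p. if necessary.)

MRS = MU_x/MU_y = (1/3)·(y/x)^(0.75). Set equal to P_x/P_y.
Solve for the ratio: y/x = [3·P_x/P_y]^(4/3).
Substitute y = (y/x)·x into the budget: x* = M/(P_x + P_y·(y/x)).
Numerically y/x = 2.259378, so x* = 28/(8.6 + 14·2.259378) = 0.696 and y* = 2.259378·0.696 = 1.5725.

y* = 1.5725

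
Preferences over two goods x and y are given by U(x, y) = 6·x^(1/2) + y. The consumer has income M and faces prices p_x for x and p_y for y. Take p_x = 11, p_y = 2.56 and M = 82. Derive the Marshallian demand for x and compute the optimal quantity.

x* = 0.4875

Thus x* = (3·p_y/p_x)² — independent of M — with the rest of income spent on y.
Plugging in: x* = (3·2.56/11)² = 0.4875.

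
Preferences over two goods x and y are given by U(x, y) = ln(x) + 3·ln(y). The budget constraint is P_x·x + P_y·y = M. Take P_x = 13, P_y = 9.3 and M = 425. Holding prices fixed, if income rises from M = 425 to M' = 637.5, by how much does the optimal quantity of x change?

Tangency: MRS = (1/3)·y/x = P_x/P_y.
So P_y·y = 3·P_x·x; combined with the budget, a share 0.25 of income goes to x.
Demand: x*(P_x,P_y,M) = 0.25·M/P_x and y* = 0.75·M/P_y.
At P_x=13, P_y=9.3, M=425: x* = 0.25·425/13 = 8.1731.
At M' = 637.5: x* = 12.2596. Change: 12.2596 − 8.1731 = 4.0865.

Δx* = 4.0865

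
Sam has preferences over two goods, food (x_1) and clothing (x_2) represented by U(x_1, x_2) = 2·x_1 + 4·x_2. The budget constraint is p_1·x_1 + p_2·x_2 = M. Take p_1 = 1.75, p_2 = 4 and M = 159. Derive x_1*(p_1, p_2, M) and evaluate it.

Linear utility — the consumer picks whichever good has higher MU/price: 2/1.75 = 1.1429 vs 4/4 = 1.
x_1 gives more utility per dollar, so spend all income on x_1: x_1* = M/p_1, x_2* = 0.
Numerically: x_1* = 90.8571, x_2* = 0.

x_1* = 90.8571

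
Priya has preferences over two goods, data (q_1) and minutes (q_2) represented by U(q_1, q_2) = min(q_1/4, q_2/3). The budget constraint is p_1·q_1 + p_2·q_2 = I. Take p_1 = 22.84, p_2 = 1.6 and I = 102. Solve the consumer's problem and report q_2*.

Leontief preferences: the optimum is at the kink where q_1/4 = q_2/3, i.e. q_2 = (3/4)·q_1.
Budget: p_1·q_1 + p_2·(3/4)·q_1 = I, so (4·p_1 + 3·p_2)·q_1 = 4·I.
Demand: q_1*(p_1,p_2,I) = 4·I/(4·p_1 + 3·p_2), q_2* = 3·I/(4·p_1 + 3·p_2).
Here 4·22.84 + 3·1.6 = 96.16, giving q_2* = 3.1822.

q_2* = 3.1822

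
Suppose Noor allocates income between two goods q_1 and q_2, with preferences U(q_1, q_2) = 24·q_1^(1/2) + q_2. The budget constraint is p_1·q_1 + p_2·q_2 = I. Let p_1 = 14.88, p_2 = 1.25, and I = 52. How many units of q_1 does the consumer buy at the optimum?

Set MRS = p_1/p_2: 12·q_1^(−1/2) = p_1/p_2.
Solve: √q_1 = 12·p_2/p_1, so q_1*(p_1,p_2) = (12·p_2/p_1)², and q_2* = (I − p_1·q_1*)/p_2.
Plugging in: q_1* = (12·1.25/14.88)² = 1.0162.

q_1* = 1.0162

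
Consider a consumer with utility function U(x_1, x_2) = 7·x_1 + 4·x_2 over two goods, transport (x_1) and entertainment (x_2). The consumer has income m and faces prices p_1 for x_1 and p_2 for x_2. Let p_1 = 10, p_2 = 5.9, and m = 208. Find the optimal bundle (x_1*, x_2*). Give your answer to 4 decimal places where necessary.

Linear utility — the consumer picks whichever good has higher MU/price: 7/10 = 0.7 vs 4/5.9 = 0.678.
x_1 gives more utility per dollar, so spend all income on x_1: x_1* = m/p_1, x_2* = 0.
Numerically: x_1* = 20.8, x_2* = 0.

x_1* = 20.8, x_2* = 0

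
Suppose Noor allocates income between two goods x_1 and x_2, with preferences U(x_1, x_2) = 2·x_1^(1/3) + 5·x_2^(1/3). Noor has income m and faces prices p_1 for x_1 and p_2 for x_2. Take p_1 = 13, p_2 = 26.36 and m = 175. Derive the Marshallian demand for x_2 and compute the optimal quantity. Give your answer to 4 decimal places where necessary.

x_2* = 4.8806

From the CES first-order condition, (2/5)·(x_2/x_1)^(2/3) = p_1/p_2.
Solve for the ratio: x_2/x_1 = [(5/2)·p_1/p_2]^(1.5).
Substitute x_2 = (x_2/x_1)·x_1 into the budget: x_1* = m/(p_1 + p_2·(x_2/x_1)).
Numerically x_2/x_1 = 1.369011, so x_1* = 175/(13 + 26.36·1.369011) = 3.5651 and x_2* = 1.369011·3.5651 = 4.8806.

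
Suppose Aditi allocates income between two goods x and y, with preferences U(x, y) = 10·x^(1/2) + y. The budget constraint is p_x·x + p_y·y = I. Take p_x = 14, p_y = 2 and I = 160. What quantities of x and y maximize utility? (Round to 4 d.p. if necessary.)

x* = 0.5102, y* = 76.4286

Utility is quasi-linear in y; the FOC for x is 5/√x = p_x/p_y.
Solve: √x = 5·p_y/p_x, so x*(p_x,p_y) = (5·p_y/p_x)², and y* = (I − p_x·x*)/p_y.
Plugging in: x* = (5·2/14)² = 0.5102, y* = 76.4286.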